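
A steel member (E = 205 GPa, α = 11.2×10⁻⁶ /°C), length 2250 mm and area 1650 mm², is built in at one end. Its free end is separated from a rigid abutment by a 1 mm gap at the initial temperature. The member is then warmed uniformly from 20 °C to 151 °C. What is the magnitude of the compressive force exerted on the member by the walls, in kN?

P ≈ 346 kN

Free thermal elongation = αΔT L = 11.2×10⁻⁶ × 131 × 2250 = 3.301 mm.
After closing the 1 mm clearance, 3.301 − 1 = 2.301 mm of expansion remains to be suppressed by the wall.
Compatibility: PL/(AE) = 2.301 mm, so σ = P/A = E × (2.301/2250) = 209.7 MPa.
P = σA = 209.7 × 1650 = 345.9 kN.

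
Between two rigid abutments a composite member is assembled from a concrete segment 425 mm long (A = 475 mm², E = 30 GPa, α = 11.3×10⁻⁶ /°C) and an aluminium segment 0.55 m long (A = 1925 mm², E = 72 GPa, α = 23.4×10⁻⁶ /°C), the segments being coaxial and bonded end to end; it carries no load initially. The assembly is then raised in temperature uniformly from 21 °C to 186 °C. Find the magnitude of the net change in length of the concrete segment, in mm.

|ΔL| ≈ 1.78 mm

With the walls removed the bar would change length by δ_free = Σ αᵢΔT Lᵢ = 11.3×10⁻⁶×165×425 + 23.4×10⁻⁶×165×550 = 2.916 mm.
The walls prevent any net length change, so an axial force P (same in every segment) develops. Compatibility: P · Σ Lᵢ/(AᵢEᵢ) = δ_free.
The series flexibility is Σ Lᵢ/(AᵢEᵢ) = 425/(475×30×10³) + 550/(1925×72×10³) = 3.379×10⁻⁵ mm/N.
P = 2.916 / 3.379×10⁻⁵ = 86290 N = 86.29 kN, compressive.
For the concrete segment, free thermal change = 11.3×10⁻⁶×165×425 = 0.7924 mm and elastic change from P = 86290×425/(475×30×10³) = 2.574 mm; these oppose, so the net change is 1.78 mm (segment shortens).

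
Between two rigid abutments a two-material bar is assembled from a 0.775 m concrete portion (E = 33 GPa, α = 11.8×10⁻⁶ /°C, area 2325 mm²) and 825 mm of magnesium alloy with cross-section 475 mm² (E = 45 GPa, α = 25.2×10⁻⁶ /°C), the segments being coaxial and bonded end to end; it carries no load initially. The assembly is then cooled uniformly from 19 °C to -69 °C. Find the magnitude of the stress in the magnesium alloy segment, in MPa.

With the walls removed the bar would change length by δ_free = Σ αᵢΔT Lᵢ = 11.8×10⁻⁶×88×775 + 25.2×10⁻⁶×88×825 = 2.634 mm.
The rigid supports impose zero overall length change; the single axial force P common to all segments must satisfy P Σ Lᵢ/(AᵢEᵢ) = δ_free.
The series flexibility is Σ Lᵢ/(AᵢEᵢ) = 775/(2325×33×10³) + 825/(475×45×10³) = 4.87×10⁻⁵ mm/N.
So P = 2.634 / 4.87×10⁻⁵ = 54.09 kN, tensile.
σ_{magnesium alloy} = P / A = 54090 / 475 = 113.9 MPa.

σ ≈ 114 MPa (tensile)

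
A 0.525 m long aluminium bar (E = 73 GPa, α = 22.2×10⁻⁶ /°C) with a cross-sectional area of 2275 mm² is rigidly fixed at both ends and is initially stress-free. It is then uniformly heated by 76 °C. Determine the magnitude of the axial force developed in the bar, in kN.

With zero net strain, σ = E·αΔT = 73 GPa × 22.2×10⁻⁶ × 76 = 123.2 MPa.
Then P = σA = 123.2 × 2275 mm² = 280.2 kN, compressive.

P ≈ 280 kN (compressive)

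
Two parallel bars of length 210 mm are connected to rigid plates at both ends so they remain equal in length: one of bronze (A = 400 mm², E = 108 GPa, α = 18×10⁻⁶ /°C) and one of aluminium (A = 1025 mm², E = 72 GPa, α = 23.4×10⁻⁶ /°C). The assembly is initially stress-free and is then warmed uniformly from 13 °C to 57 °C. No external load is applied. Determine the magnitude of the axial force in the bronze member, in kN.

The aluminium has the larger α, so on heating it would change length more than the bronze if both were free. The rigid plates force a common final length, so the aluminium is put into compression and the bronze into tension, with equal and opposite forces P (no external load).
Equating the net (thermal + elastic) strains gives |α₁ − α₂|·ΔT = P·[1/(A₁E₁) + 1/(A₂E₂)].
|α₁ − α₂|·ΔT = 5.4×10⁻⁶ × 44 = 0.0002376.
1/(A₁E₁) + 1/(A₂E₂) = 1/(400×108×10³) + 1/(1025×72×10³) = 3.67×10⁻⁸ N⁻¹.
P = 0.0002376 / 3.67×10⁻⁸ = 6474 N = 6.474 kN.

P ≈ 6.47 kN (tensile in the bronze)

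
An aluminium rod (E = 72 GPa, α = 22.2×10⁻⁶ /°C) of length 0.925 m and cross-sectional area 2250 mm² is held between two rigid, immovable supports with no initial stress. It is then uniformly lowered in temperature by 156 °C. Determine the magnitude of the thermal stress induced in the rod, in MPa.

The supports are rigid, so the total axial strain is zero. The restrained thermal strain is ε = αΔT = 22.2×10⁻⁶ × 156 = 3463.2×10⁻⁶.
The stress required to suppress this strain is σ = Eε = 72×10³ × 3463.2×10⁻⁶ = 249.4 MPa, tensile since the rod is trying to contract.

σ ≈ 249 MPa (tensile)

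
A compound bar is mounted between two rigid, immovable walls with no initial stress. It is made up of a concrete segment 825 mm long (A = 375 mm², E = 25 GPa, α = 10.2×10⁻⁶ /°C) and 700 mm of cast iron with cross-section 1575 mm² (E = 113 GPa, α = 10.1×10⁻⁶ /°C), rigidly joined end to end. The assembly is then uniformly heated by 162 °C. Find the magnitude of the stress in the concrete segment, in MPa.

σ ≈ 72.8 MPa (compressive)

If the supports were absent, the total length change would be Σ αᵢΔT Lᵢ = 10.2×10⁻⁶×162×825 + 10.1×10⁻⁶×162×700 = 2.509 mm.
The walls prevent any net length change, so an axial force P (same in every segment) develops. Compatibility: P · Σ Lᵢ/(AᵢEᵢ) = δ_free.
Σ Lᵢ/(AᵢEᵢ) = 825/(375×25×10³) + 700/(1575×113×10³) = 9.193×10⁻⁵ mm/N.
So P = 2.509 / 9.193×10⁻⁵ = 27.29 kN, compressive.
σ_{concrete} = P / A = 27290 / 375 = 72.77 MPa.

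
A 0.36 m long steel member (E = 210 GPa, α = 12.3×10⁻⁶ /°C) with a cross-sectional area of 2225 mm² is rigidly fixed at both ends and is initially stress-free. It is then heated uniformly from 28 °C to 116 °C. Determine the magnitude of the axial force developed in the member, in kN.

P ≈ 506 kN (compressive)

With zero net strain, σ = E·αΔT = 210 GPa × 12.3×10⁻⁶ × 88 = 227.3 MPa.
Axial force P = σA = 227.3 × 2225 = 505800 N = 505.8 kN, compressive.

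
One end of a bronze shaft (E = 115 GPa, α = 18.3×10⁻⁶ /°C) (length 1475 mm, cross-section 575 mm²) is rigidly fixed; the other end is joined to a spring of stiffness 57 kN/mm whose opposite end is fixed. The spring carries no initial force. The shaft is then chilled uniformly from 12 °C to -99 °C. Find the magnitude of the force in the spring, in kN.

P ≈ 75.2 kN

The unrestrained thermal change is αΔT L = 18.3×10⁻⁶ × 111 × 1475 = 2.996 mm.
Let P be the tensile force in the spring. The shaft extends elastically by PL/(AE) and the spring stretches by P/k; together these equal δ_free.
So P = δ_free / [L/(AE) + 1/k] = 2.996 / [ 1475/(575×115×10³) + 1/(57×10³) ].
P = 2.996 / 3.985×10⁻⁵ = 75190 N.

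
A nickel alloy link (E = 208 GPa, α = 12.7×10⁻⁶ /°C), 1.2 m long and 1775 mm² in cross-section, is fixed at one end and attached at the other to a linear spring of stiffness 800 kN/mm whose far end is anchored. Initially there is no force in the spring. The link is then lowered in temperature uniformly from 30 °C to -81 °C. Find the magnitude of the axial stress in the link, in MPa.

σ ≈ 212 MPa (tensile)

Free thermal contraction: δ_free = αΔT L = 12.7×10⁻⁶ × 111 × 1200 = 1.692 mm.
Let P be the tensile force in the spring. The link extends elastically by PL/(AE) and the spring stretches by P/k; together these equal δ_free.
So P = δ_free / [L/(AE) + 1/k] = 1.692 / [ 1200/(1775×208×10³) + 1/(800×10³) ].
P = 1.692 / 4.5×10⁻⁶ = 375900 N.
σ = P/A = 375900/1775 = 211.8 MPa.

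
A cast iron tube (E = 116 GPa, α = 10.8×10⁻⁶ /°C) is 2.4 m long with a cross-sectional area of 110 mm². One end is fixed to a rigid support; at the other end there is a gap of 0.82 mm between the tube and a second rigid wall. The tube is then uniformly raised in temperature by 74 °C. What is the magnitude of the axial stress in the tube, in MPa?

Free thermal elongation = αΔT L = 10.8×10⁻⁶ × 74 × 2400 = 1.918 mm.
This exceeds the 0.82 mm gap, so the wall pushes back. The portion of expansion that must be recovered elastically is δ_free − gap = 1.918 − 0.82 = 1.098 mm.
That suppressed elongation corresponds to σ = E·Δ/L = 116×10³ × 1.098/2400 = 53.07 MPa.

σ ≈ 53.1 MPa (compressive)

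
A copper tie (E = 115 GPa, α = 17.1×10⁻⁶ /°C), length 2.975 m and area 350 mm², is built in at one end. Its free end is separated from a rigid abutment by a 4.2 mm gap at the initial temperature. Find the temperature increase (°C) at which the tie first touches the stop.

ΔT ≈ 82.6 °C

The gap closes when αΔT L = 4.2 mm, since the tie is still unstressed at that instant.
ΔT = 4.2 / (17.1×10⁻⁶ × 2975) = 82.56 °C.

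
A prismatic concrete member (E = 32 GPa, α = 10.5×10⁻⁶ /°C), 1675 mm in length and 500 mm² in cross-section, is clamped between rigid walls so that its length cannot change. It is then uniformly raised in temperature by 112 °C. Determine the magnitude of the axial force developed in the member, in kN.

P ≈ 18.8 kN (compressive)

The ends cannot move, so σ = EαΔT = 32×10³ × 10.5×10⁻⁶ × 112 = 37.63 MPa.
Axial force P = σA = 37.63 × 500 = 18820 N = 18.82 kN, compressive.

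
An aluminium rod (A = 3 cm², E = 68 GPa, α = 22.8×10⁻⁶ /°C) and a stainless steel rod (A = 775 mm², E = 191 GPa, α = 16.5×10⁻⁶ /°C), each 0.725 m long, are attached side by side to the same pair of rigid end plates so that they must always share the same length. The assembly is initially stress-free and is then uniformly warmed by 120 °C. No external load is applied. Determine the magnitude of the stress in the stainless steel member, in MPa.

σ ≈ 17.5 MPa (tensile)

Both members must finish at the same length. With the larger α, the aluminium tends to over-expand; the plates restrain it, putting the aluminium in compression and the stainless steel in tension. With no external load the two internal forces are equal and opposite, magnitude P.
Equating the net (thermal + elastic) strains gives |α₁ − α₂|·ΔT = P·[1/(A₁E₁) + 1/(A₂E₂)].
|α₁ − α₂|·ΔT = 6.3×10⁻⁶ × 120 = 0.000756.
1/(A₁E₁) + 1/(A₂E₂) = 1/(300×68×10³) + 1/(775×191×10³) = 5.578×10⁻⁸ N⁻¹.
P = 0.000756 / 5.578×10⁻⁸ = 13550 N = 13.55 kN.
σ_{stainless steel} = P/A₂ = 13550/775 = 17.49 MPa, tensile.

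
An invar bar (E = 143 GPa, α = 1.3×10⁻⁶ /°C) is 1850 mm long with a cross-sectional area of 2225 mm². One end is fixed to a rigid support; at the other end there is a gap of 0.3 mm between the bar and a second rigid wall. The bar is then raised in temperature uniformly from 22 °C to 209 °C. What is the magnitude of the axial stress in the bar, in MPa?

σ ≈ 11.6 MPa (compressive)

If the wall were absent the bar would grow by αΔT L = 1.3×10⁻⁶ × 187 × 1850 = 0.4497 mm.
The gap closes (δ_free > 0.3 mm) and the wall then resists a further 0.4497 − 0.3 = 0.1497 mm of expansion.
Compatibility: PL/(AE) = 0.1497 mm, so σ = P/A = E × (0.1497/1850) = 11.57 MPa.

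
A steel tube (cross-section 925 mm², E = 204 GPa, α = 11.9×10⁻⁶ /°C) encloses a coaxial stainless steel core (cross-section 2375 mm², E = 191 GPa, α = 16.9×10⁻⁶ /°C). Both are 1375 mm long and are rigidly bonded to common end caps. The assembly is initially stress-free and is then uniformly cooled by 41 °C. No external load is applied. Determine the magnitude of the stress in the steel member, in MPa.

Both members must finish at the same length. With the larger α, the stainless steel tends to over-contract; the plates restrain it, putting the stainless steel in tension and the steel in compression. With no external load the two internal forces are equal and opposite, magnitude P.
Equating the net (thermal + elastic) strains gives |α₁ − α₂|·ΔT = P·[1/(A₁E₁) + 1/(A₂E₂)].
|α₁ − α₂|·ΔT = 5×10⁻⁶ × 41 = 0.000205.
1/(A₁E₁) + 1/(A₂E₂) = 1/(925×204×10³) + 1/(2375×191×10³) = 7.504×10⁻⁹ N⁻¹.
So P = 0.000205 / 7.504×10⁻⁹ = 27.32 kN.
σ_{steel} = P/A₁ = 27320/925 = 29.53 MPa, compressive.

σ ≈ 29.5 MPa (compressive)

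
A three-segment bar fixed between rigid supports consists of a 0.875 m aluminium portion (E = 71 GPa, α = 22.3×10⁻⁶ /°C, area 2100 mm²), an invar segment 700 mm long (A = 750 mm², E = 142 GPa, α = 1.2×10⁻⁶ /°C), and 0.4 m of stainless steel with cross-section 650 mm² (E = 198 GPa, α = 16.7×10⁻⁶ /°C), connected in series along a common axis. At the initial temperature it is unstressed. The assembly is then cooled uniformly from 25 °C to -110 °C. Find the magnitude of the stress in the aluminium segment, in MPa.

With the walls removed the bar would change length by δ_free = Σ αᵢΔT Lᵢ = 22.3×10⁻⁶×135×875 + 1.2×10⁻⁶×135×700 + 16.7×10⁻⁶×135×400 = 3.649 mm.
Since the ends are fixed, an axial force P builds up, equal in every segment, with P · Σ Lᵢ/(AᵢEᵢ) = δ_free.
Σ Lᵢ/(AᵢEᵢ) = 875/(2100×71×10³) + 700/(750×142×10³) + 400/(650×198×10³) = 1.555×10⁻⁵ mm/N.
Hence P = δ_free / Σ(L/AE) = 3.649/1.555×10⁻⁵ = 234.7 kN (tensile).
σ_{aluminium} = P / A = 234700 / 2100 = 111.8 MPa.

σ ≈ 112 MPa (tensile)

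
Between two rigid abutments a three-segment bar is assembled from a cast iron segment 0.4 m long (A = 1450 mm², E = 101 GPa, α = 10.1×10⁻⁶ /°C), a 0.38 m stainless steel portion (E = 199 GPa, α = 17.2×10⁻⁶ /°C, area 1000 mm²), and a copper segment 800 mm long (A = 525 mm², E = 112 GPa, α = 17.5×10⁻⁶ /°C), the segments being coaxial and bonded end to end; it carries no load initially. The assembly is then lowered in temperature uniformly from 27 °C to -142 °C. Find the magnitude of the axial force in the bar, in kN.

With the walls removed the bar would change length by δ_free = Σ αᵢΔT Lᵢ = 10.1×10⁻⁶×169×400 + 17.2×10⁻⁶×169×380 + 17.5×10⁻⁶×169×800 = 4.153 mm.
The walls prevent any net length change, so an axial force P (same in every segment) develops. Compatibility: P · Σ Lᵢ/(AᵢEᵢ) = δ_free.
The series flexibility is Σ Lᵢ/(AᵢEᵢ) = 400/(1450×101×10³) + 380/(1000×199×10³) + 800/(525×112×10³) = 1.825×10⁻⁵ mm/N.
P = 4.153 / 1.825×10⁻⁵ = 227600 N = 227.6 kN, tensile.

P ≈ 228 kN (tensile)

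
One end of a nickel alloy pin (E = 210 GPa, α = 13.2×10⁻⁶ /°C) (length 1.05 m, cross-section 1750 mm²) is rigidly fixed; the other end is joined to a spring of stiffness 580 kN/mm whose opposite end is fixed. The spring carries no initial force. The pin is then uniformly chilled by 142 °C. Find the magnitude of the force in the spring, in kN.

The unrestrained thermal change is αΔT L = 13.2×10⁻⁶ × 142 × 1050 = 1.968 mm.
With a force P in the spring, the elastic change of the pin is PL/(AE) and that of the spring is P/k; compatibility requires their sum to equal δ_free.
P [ L/(AE) + 1/k ] = δ_free → P [ 1050/(1750×210×10³) + 1/(580×10³) ] = 1.968.
P = 1.968 / 4.581×10⁻⁶ = 429600 N.

P ≈ 430 kN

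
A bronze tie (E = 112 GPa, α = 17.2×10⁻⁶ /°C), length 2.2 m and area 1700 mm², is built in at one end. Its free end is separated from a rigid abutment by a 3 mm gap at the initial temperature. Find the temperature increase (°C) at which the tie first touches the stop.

Contact occurs when the free expansion equals the gap: αΔT L = 3 mm.
ΔT = 3 / (17.2×10⁻⁶ × 2200) = 79.28 °C.

ΔT ≈ 79.3 °C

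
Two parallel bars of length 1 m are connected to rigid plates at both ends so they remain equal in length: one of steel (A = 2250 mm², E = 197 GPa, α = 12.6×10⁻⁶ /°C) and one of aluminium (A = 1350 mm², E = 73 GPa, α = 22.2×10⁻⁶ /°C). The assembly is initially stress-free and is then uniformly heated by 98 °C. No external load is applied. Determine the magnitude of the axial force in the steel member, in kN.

P ≈ 75.9 kN (tensile in the steel)

The aluminium has the larger α, so on heating it would change length more than the steel if both were free. The rigid plates force a common final length, so the aluminium is put into compression and the steel into tension, with equal and opposite forces P (no external load).
Compatibility of the two members (thermal + elastic change equal): (α₁ − α₂)ΔT = P·[1/(A₁E₁) + 1/(A₂E₂)].
|α₁ − α₂|·ΔT = 9.6×10⁻⁶ × 98 = 0.0009408.
1/(A₁E₁) + 1/(A₂E₂) = 1/(2250×197×10³) + 1/(1350×73×10³) = 1.24×10⁻⁸ N⁻¹.
P = 0.0009408 / 1.24×10⁻⁸ = 75850 N = 75.85 kN.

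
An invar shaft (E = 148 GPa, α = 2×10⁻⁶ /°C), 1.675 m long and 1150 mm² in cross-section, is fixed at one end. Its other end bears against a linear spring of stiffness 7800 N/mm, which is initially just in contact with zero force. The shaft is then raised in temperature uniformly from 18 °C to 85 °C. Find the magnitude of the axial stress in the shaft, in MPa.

σ ≈ 1.41 MPa (compressive)

Free thermal expansion: δ_free = αΔT L = 2×10⁻⁶ × 67 × 1675 = 0.2245 mm.
Let P be the compressive force at the spring. The shaft shortens elastically by PL/(AE) and the spring compresses by P/k; together these equal δ_free.
P [ L/(AE) + 1/k ] = δ_free → P [ 1675/(1150×148×10³) + 1/(7800) ] = 0.2245.
P = 0.2245 / 0.000138 = 1626 N.
σ = P/A = 1626/1150 = 1.414 MPa.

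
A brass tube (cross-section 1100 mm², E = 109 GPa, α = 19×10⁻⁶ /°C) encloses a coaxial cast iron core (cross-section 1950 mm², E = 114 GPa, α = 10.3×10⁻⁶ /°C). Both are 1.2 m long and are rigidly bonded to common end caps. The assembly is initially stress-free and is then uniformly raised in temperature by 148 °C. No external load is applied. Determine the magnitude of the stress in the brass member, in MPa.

σ ≈ 91.2 MPa (compressive)

Equilibrium of a rigid end plate with no external load gives equal and opposite internal forces ±P in the two members. Since α_{brass} > α_{cast iron}, heating drives the brass into compression and the cast iron into tension.
Setting the final lengths equal and cancelling L: (α₁ − α₂)ΔT = P/(A₁E₁) + P/(A₂E₂).
|α₁ − α₂|·ΔT = 8.7×10⁻⁶ × 148 = 0.001288.
1/(A₁E₁) + 1/(A₂E₂) = 1/(1100×109×10³) + 1/(1950×114×10³) = 1.284×10⁻⁸ N⁻¹.
P = 0.001288 / 1.284×10⁻⁸ = 100300 N = 100.3 kN.
σ_{brass} = P/A₁ = 100300/1100 = 91.17 MPa, compressive.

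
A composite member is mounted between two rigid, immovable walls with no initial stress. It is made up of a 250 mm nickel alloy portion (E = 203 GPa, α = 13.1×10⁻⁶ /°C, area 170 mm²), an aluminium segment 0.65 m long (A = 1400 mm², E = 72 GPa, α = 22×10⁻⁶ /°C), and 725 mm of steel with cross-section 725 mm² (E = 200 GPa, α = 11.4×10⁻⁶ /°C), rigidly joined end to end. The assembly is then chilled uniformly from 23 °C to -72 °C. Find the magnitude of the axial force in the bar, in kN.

If the supports were absent, the total length change would be Σ αᵢΔT Lᵢ = 13.1×10⁻⁶×95×250 + 22×10⁻⁶×95×650 + 11.4×10⁻⁶×95×725 = 2.455 mm.
The walls prevent any net length change, so an axial force P (same in every segment) develops. Compatibility: P · Σ Lᵢ/(AᵢEᵢ) = δ_free.
Σ Lᵢ/(AᵢEᵢ) = 250/(170×203×10³) + 650/(1400×72×10³) + 725/(725×200×10³) = 1.869×10⁻⁵ mm/N.
Hence P = δ_free / Σ(L/AE) = 2.455/1.869×10⁻⁵ = 131.3 kN (tensile).

P ≈ 131 kN (tensile)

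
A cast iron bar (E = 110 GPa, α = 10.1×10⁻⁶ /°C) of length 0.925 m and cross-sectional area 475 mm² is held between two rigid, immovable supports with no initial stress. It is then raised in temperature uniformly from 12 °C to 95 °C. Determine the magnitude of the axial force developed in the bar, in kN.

The ends cannot move, so σ = EαΔT = 110×10³ × 10.1×10⁻⁶ × 83 = 92.21 MPa.
Axial force P = σA = 92.21 × 475 = 43800 N = 43.8 kN, compressive.

P ≈ 43.8 kN (compressive)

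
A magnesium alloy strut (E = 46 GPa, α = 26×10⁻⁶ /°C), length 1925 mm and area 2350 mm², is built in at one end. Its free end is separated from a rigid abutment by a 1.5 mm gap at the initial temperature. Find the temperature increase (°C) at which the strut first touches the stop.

Contact occurs when the free expansion equals the gap: αΔT L = 1.5 mm.
So ΔT = g/(αL) = 1.5/(26×10⁻⁶ × 1925) = 29.97 °C.

ΔT ≈ 30 °C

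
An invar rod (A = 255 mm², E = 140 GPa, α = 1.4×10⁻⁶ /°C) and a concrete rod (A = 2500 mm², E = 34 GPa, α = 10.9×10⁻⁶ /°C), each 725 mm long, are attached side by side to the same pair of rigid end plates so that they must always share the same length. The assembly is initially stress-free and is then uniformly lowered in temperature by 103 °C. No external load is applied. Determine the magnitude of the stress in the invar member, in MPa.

The concrete has the larger α, so on cooling it would change length more than the invar if both were free. The rigid plates force a common final length, so the concrete is put into tension and the invar into compression, with equal and opposite forces P (no external load).
Setting the final lengths equal and cancelling L: (α₁ − α₂)ΔT = P/(A₁E₁) + P/(A₂E₂).
|α₁ − α₂|·ΔT = 9.5×10⁻⁶ × 103 = 0.0009785.
1/(A₁E₁) + 1/(A₂E₂) = 1/(255×140×10³) + 1/(2500×34×10³) = 3.978×10⁻⁸ N⁻¹.
P = 0.0009785 / 3.978×10⁻⁸ = 24600 N = 24.6 kN.
σ_{invar} = P/A₁ = 24600/255 = 96.47 MPa, compressive.

σ ≈ 96.5 MPa (compressive)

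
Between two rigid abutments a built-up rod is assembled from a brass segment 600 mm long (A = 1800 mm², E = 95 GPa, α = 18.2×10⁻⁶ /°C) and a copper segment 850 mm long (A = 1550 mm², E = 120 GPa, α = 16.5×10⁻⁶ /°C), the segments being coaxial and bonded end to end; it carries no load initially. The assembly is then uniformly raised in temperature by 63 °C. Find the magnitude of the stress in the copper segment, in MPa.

σ ≈ 126 MPa (compressive)

With the walls removed the bar would change length by δ_free = Σ αᵢΔT Lᵢ = 18.2×10⁻⁶×63×600 + 16.5×10⁻⁶×63×850 = 1.572 mm.
The rigid supports impose zero overall length change; the single axial force P common to all segments must satisfy P Σ Lᵢ/(AᵢEᵢ) = δ_free.
Σ Lᵢ/(AᵢEᵢ) = 600/(1800×95×10³) + 850/(1550×120×10³) = 8.079×10⁻⁶ mm/N.
Hence P = δ_free / Σ(L/AE) = 1.572/8.079×10⁻⁶ = 194.5 kN (compressive).
σ_{copper} = P / A = 194500 / 1550 = 125.5 MPa.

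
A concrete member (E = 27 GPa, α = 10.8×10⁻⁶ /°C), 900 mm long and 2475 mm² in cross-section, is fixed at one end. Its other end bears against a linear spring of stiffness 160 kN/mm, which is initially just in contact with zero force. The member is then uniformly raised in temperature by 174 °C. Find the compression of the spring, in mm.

δ ≈ 0.536 mm

If the spring were absent the member would lengthen by αΔT L = 10.8×10⁻⁶ × 174 × 900 = 1.691 mm.
With a force P in the spring, the elastic change of the member is PL/(AE) and that of the spring is P/k; compatibility requires their sum to equal δ_free.
So P = δ_free / [L/(AE) + 1/k] = 1.691 / [ 900/(2475×27×10³) + 1/(160×10³) ].
P = 1.691 / 1.972×10⁻⁵ = 85770 N.
Spring compression = P/k = 85770/(160×10³) = 0.5361 mm.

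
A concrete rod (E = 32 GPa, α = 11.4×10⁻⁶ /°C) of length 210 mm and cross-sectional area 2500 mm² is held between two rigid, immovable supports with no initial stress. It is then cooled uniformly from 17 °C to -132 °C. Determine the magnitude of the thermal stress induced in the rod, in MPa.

σ ≈ 54.4 MPa (tensile)

Because both ends are immovable the net strain is zero, and the suppressed thermal strain is αΔT = 11.4×10⁻⁶ × 149 = 1698.6×10⁻⁶.
σ = EαΔT = 32×10³ × 11.4×10⁻⁶ × 149 = 54.36 MPa (tensile; the rod is trying to contract).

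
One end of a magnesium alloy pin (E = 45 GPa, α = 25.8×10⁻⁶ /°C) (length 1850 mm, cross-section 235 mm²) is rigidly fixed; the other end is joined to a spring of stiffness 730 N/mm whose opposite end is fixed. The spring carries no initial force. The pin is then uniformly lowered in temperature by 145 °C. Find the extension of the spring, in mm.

Free thermal contraction: δ_free = αΔT L = 25.8×10⁻⁶ × 145 × 1850 = 6.921 mm.
With a force P in the spring, the elastic change of the pin is PL/(AE) and that of the spring is P/k; compatibility requires their sum to equal δ_free.
P [ L/(AE) + 1/k ] = δ_free → P [ 1850/(235×45×10³) + 1/(730) ] = 6.921.
P = 6.921 / 0.001545 = 4480 N.
Spring extension = P/k = 4480/(730) = 6.137 mm.

δ ≈ 6.14 mm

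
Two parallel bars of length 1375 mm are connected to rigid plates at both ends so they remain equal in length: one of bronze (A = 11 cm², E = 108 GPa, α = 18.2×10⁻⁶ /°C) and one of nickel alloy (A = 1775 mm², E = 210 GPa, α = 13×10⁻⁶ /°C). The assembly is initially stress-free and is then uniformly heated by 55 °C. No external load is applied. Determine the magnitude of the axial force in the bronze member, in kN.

The bronze has the larger α, so on heating it would change length more than the nickel alloy if both were free. The rigid plates force a common final length, so the bronze is put into compression and the nickel alloy into tension, with equal and opposite forces P (no external load).
Setting the final lengths equal and cancelling L: (α₁ − α₂)ΔT = P/(A₁E₁) + P/(A₂E₂).
|α₁ − α₂|·ΔT = 5.2×10⁻⁶ × 55 = 0.000286.
1/(A₁E₁) + 1/(A₂E₂) = 1/(1100×108×10³) + 1/(1775×210×10³) = 1.11×10⁻⁸ N⁻¹.
So P = 0.000286 / 1.11×10⁻⁸ = 25.77 kN.

P ≈ 25.8 kN (compressive in the bronze)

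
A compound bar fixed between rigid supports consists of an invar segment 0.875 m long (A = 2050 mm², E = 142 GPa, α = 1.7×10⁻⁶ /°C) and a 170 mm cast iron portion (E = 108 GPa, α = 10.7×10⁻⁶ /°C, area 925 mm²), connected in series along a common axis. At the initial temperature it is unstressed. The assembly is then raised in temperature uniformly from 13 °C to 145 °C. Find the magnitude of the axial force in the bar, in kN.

Free thermal expansion of the whole bar: Σ αᵢΔT Lᵢ = 1.7×10⁻⁶×132×875 + 10.7×10⁻⁶×132×170 = 0.4365 mm.
Since the ends are fixed, an axial force P builds up, equal in every segment, with P · Σ Lᵢ/(AᵢEᵢ) = δ_free.
Σ Lᵢ/(AᵢEᵢ) = 875/(2050×142×10³) + 170/(925×108×10³) = 4.708×10⁻⁶ mm/N.
P = 0.4365 / 4.708×10⁻⁶ = 92710 N = 92.71 kN, compressive.

P ≈ 92.7 kN (compressive)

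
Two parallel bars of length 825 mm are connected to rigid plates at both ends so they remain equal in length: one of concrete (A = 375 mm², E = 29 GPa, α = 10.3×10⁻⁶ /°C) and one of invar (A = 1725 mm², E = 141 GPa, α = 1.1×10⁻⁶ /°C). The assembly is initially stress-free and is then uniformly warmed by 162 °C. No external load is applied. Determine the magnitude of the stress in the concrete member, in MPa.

Both members must finish at the same length. With the larger α, the concrete tends to over-expand; the plates restrain it, putting the concrete in compression and the invar in tension. With no external load the two internal forces are equal and opposite, magnitude P.
Equating the net (thermal + elastic) strains gives |α₁ − α₂|·ΔT = P·[1/(A₁E₁) + 1/(A₂E₂)].
|α₁ − α₂|·ΔT = 9.2×10⁻⁶ × 162 = 0.00149.
1/(A₁E₁) + 1/(A₂E₂) = 1/(375×29×10³) + 1/(1725×141×10³) = 9.607×10⁻⁸ N⁻¹.
So P = 0.00149 / 9.607×10⁻⁸ = 15.51 kN.
σ_{concrete} = P/A₁ = 15510/375 = 41.37 MPa, compressive.

σ ≈ 41.4 MPa (compressive)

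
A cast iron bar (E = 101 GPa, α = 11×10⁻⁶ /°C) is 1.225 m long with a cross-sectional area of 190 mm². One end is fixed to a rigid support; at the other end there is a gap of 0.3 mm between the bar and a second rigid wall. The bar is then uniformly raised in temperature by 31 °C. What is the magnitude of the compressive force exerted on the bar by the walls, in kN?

P ≈ 1.84 kN

Free thermal elongation = αΔT L = 11×10⁻⁶ × 31 × 1225 = 0.4177 mm.
The gap closes (δ_free > 0.3 mm) and the wall then resists a further 0.4177 − 0.3 = 0.1177 mm of expansion.
Compatibility: PL/(AE) = 0.1177 mm, so σ = P/A = E × (0.1177/1225) = 9.706 MPa.
Force on the wall = σA = 9.706 × 190 mm² = 1.844 kN.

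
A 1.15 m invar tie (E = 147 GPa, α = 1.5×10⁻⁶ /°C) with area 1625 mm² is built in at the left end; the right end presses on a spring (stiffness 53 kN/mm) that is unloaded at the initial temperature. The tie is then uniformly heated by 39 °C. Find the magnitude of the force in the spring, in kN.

If the spring were absent the tie would lengthen by αΔT L = 1.5×10⁻⁶ × 39 × 1150 = 0.06728 mm.
With a force P in the spring, the elastic change of the tie is PL/(AE) and that of the spring is P/k; compatibility requires their sum to equal δ_free.
P [ L/(AE) + 1/k ] = δ_free → P [ 1150/(1625×147×10³) + 1/(53×10³) ] = 0.06728.
P = 0.06728 / 2.368×10⁻⁵ = 2841 N.

P ≈ 2.84 kN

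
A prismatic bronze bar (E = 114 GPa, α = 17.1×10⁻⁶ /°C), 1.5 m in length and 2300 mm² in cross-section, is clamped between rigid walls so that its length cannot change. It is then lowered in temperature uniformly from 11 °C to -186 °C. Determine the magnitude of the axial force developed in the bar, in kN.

P ≈ 883 kN (tensile)

Full restraint means ε = 0, so the stress is σ = EαΔT = 114×10³ × 17.1×10⁻⁶ × 197 = 384 MPa.
Then P = σA = 384 × 2300 mm² = 883.3 kN, tensile.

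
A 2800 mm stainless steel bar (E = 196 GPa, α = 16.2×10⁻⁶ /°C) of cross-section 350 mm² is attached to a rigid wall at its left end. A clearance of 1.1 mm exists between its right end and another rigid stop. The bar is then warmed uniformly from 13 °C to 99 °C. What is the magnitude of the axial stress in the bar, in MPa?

σ ≈ 196 MPa (compressive)

Free thermal elongation = αΔT L = 16.2×10⁻⁶ × 86 × 2800 = 3.901 mm.
After closing the 1.1 mm clearance, 3.901 − 1.1 = 2.801 mm of expansion remains to be suppressed by the wall.
Compatibility: PL/(AE) = 2.801 mm, so σ = P/A = E × (2.801/2800) = 196.1 MPa.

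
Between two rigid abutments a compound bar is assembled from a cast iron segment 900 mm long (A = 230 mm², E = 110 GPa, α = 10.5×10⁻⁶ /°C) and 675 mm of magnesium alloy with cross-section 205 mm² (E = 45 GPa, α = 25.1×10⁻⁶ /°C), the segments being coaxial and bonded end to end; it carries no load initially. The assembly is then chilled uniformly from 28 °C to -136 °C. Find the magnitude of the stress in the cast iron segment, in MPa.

If the supports were absent, the total length change would be Σ αᵢΔT Lᵢ = 10.5×10⁻⁶×164×900 + 25.1×10⁻⁶×164×675 = 4.328 mm.
The walls prevent any net length change, so an axial force P (same in every segment) develops. Compatibility: P · Σ Lᵢ/(AᵢEᵢ) = δ_free.
Σ Lᵢ/(AᵢEᵢ) = 900/(230×110×10³) + 675/(205×45×10³) = 0.0001087 mm/N.
Hence P = δ_free / Σ(L/AE) = 4.328/0.0001087 = 39.8 kN (tensile).
σ_{cast iron} = P / A = 39800 / 230 = 173.1 MPa.

σ ≈ 173 MPa (tensile)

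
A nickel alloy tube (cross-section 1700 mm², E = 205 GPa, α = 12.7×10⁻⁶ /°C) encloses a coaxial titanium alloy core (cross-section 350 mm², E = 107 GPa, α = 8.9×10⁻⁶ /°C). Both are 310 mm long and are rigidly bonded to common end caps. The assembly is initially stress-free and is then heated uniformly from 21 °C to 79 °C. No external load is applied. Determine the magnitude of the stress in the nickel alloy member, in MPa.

σ ≈ 4.38 MPa (compressive)

Both members must finish at the same length. With the larger α, the nickel alloy tends to over-expand; the plates restrain it, putting the nickel alloy in compression and the titanium alloy in tension. With no external load the two internal forces are equal and opposite, magnitude P.
Setting the final lengths equal and cancelling L: (α₁ − α₂)ΔT = P/(A₁E₁) + P/(A₂E₂).
|α₁ − α₂|·ΔT = 3.8×10⁻⁶ × 58 = 0.0002204.
1/(A₁E₁) + 1/(A₂E₂) = 1/(1700×205×10³) + 1/(350×107×10³) = 2.957×10⁻⁸ N⁻¹.
So P = 0.0002204 / 2.957×10⁻⁸ = 7.453 kN.
σ_{nickel alloy} = P/A₁ = 7453/1700 = 4.384 MPa, compressive.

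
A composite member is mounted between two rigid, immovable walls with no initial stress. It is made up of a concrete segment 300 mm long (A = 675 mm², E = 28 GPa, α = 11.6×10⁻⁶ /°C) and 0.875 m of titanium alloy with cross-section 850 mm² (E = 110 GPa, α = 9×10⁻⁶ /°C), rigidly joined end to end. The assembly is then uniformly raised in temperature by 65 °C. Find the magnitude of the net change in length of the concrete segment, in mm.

|ΔL| ≈ 0.238 mm

With the walls removed the bar would change length by δ_free = Σ αᵢΔT Lᵢ = 11.6×10⁻⁶×65×300 + 9×10⁻⁶×65×875 = 0.7381 mm.
Since the ends are fixed, an axial force P builds up, equal in every segment, with P · Σ Lᵢ/(AᵢEᵢ) = δ_free.
Σ Lᵢ/(AᵢEᵢ) = 300/(675×28×10³) + 875/(850×110×10³) = 2.523×10⁻⁵ mm/N.
So P = 0.7381 / 2.523×10⁻⁵ = 29.25 kN, compressive.
For the concrete segment, free thermal change = 11.6×10⁻⁶×65×300 = 0.2262 mm and elastic change from P = 29250×300/(675×28×10³) = 0.4643 mm; these oppose, so the net change is 0.238 mm (segment shortens).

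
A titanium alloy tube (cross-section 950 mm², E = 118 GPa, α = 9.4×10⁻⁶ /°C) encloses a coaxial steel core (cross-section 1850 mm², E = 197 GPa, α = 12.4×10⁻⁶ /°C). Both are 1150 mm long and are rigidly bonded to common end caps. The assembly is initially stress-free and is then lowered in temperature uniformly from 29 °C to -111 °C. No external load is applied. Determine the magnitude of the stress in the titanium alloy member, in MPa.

σ ≈ 37.9 MPa (compressive)

Equilibrium of a rigid end plate with no external load gives equal and opposite internal forces ±P in the two members. Since α_{steel} > α_{titanium alloy}, cooling drives the steel into tension and the titanium alloy into compression.
Compatibility of the two members (thermal + elastic change equal): (α₁ − α₂)ΔT = P·[1/(A₁E₁) + 1/(A₂E₂)].
|α₁ − α₂|·ΔT = 3×10⁻⁶ × 140 = 0.00042.
1/(A₁E₁) + 1/(A₂E₂) = 1/(950×118×10³) + 1/(1850×197×10³) = 1.166×10⁻⁸ N⁻¹.
So P = 0.00042 / 1.166×10⁻⁸ = 36.01 kN.
σ_{titanium alloy} = P/A₁ = 36010/950 = 37.9 MPa, compressive.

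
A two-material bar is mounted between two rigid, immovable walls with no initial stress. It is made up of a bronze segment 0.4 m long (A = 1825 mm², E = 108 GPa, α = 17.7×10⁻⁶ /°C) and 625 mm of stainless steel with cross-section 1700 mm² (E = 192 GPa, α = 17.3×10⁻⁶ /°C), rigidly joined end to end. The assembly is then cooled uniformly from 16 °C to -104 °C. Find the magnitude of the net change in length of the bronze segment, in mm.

Free thermal contraction of the whole bar: Σ αᵢΔT Lᵢ = 17.7×10⁻⁶×120×400 + 17.3×10⁻⁶×120×625 = 2.147 mm.
The rigid supports impose zero overall length change; the single axial force P common to all segments must satisfy P Σ Lᵢ/(AᵢEᵢ) = δ_free.
Σ Lᵢ/(AᵢEᵢ) = 400/(1825×108×10³) + 625/(1700×192×10³) = 3.944×10⁻⁶ mm/N.
So P = 2.147 / 3.944×10⁻⁶ = 544.4 kN, tensile.
For the bronze segment, free thermal change = 17.7×10⁻⁶×120×400 = 0.8496 mm and elastic change from P = 544400×400/(1825×108×10³) = 1.105 mm; these oppose, so the net change is 0.255 mm (segment lengthens).

|ΔL| ≈ 0.255 mm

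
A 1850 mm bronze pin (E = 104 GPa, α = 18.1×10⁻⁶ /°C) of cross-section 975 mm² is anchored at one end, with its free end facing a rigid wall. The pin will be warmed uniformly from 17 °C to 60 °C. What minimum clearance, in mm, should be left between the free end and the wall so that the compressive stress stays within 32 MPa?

Free expansion if unrestrained: δ_free = αΔT L = 18.1×10⁻⁶ × 43 × 1850 = 1.44 mm.
A stress of 32 MPa corresponds to the wall pushing the pin back by σL/E = 32×1850/(104×10³) = 0.5692 mm.
The gap must absorb the remainder: g_min = 1.44 − 0.5692 = 0.8706 mm.

g ≈ 0.871 mm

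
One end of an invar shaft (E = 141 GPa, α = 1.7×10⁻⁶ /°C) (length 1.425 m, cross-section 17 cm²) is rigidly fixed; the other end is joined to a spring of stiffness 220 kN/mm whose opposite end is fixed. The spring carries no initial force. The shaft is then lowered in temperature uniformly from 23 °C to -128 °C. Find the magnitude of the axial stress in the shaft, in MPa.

σ ≈ 20.5 MPa (tensile)

The unrestrained thermal change is αΔT L = 1.7×10⁻⁶ × 151 × 1425 = 0.3658 mm.
Let P be the tensile force in the spring. The shaft extends elastically by PL/(AE) and the spring stretches by P/k; together these equal δ_free.
P [ L/(AE) + 1/k ] = δ_free → P [ 1425/(1700×141×10³) + 1/(220×10³) ] = 0.3658.
P = 0.3658 / 1.049×10⁻⁵ = 34870 N.
σ = P/A = 34870/1700 = 20.51 MPa.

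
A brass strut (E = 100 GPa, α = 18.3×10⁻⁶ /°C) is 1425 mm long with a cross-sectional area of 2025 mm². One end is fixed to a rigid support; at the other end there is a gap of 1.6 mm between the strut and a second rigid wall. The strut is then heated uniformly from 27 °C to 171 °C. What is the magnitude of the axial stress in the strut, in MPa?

Unrestrained expansion: δ_free = αΔT L = 18.3×10⁻⁶ × 144 × 1425 = 3.755 mm.
The gap closes (δ_free > 1.6 mm) and the wall then resists a further 3.755 − 1.6 = 2.155 mm of expansion.
That suppressed elongation corresponds to σ = E·Δ/L = 100×10³ × 2.155/1425 = 151.2 MPa.

σ ≈ 151 MPa (compressive)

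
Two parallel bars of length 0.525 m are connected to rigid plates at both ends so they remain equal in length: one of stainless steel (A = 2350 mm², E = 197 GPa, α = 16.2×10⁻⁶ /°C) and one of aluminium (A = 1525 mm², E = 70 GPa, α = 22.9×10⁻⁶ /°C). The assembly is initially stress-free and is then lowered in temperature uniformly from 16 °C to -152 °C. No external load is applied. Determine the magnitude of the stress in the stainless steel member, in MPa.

σ ≈ 41.6 MPa (compressive)

Both members must finish at the same length. With the larger α, the aluminium tends to over-contract; the plates restrain it, putting the aluminium in tension and the stainless steel in compression. With no external load the two internal forces are equal and opposite, magnitude P.
Compatibility of the two members (thermal + elastic change equal): (α₁ − α₂)ΔT = P·[1/(A₁E₁) + 1/(A₂E₂)].
|α₁ − α₂|·ΔT = 6.7×10⁻⁶ × 168 = 0.001126.
1/(A₁E₁) + 1/(A₂E₂) = 1/(2350×197×10³) + 1/(1525×70×10³) = 1.153×10⁻⁸ N⁻¹.
P = 0.001126 / 1.153×10⁻⁸ = 97640 N = 97.64 kN.
σ_{stainless steel} = P/A₁ = 97640/2350 = 41.55 MPa, compressive.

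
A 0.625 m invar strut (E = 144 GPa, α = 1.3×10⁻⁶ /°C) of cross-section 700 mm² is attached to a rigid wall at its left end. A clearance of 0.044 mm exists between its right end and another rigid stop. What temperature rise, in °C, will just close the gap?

The gap closes when αΔT L = 0.044 mm, since the strut is still unstressed at that instant.
ΔT = 0.044 / (1.3×10⁻⁶ × 625) = 54.15 °C.

ΔT ≈ 54.2 °C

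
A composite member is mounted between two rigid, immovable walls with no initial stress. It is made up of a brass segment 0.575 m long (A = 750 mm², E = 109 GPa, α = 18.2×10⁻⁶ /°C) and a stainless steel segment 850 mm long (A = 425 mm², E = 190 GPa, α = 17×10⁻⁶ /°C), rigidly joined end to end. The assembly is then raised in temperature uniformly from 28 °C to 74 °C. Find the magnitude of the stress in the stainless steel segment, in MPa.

σ ≈ 154 MPa (compressive)

If the supports were absent, the total length change would be Σ αᵢΔT Lᵢ = 18.2×10⁻⁶×46×575 + 17×10⁻⁶×46×850 = 1.146 mm.
Since the ends are fixed, an axial force P builds up, equal in every segment, with P · Σ Lᵢ/(AᵢEᵢ) = δ_free.
Σ Lᵢ/(AᵢEᵢ) = 575/(750×109×10³) + 850/(425×190×10³) = 1.756×10⁻⁵ mm/N.
P = 1.146 / 1.756×10⁻⁵ = 65270 N = 65.27 kN, compressive.
σ_{stainless steel} = P / A = 65270 / 425 = 153.6 MPa.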